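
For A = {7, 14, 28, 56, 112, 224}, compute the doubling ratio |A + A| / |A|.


|A| = 6.
Compute A + A by enumerating all 36 pairs.
A + A = {14, 21, 28, 35, 42, 56, 63, 70, 84, 112, 119, 126, 140, 168, 224, 231, 238, 252, 280, 336, 448}, so |A + A| = 21.
K = |A + A| / |A| = 21/6 = 7/2 ≈ 3.5000.
Reference: AP of size 6 gives K = 11/6 ≈ 1.8333; a fully generic set of size 6 gives K ≈ 3.5000.

|A| = 6, |A + A| = 21, K = 21/6 = 7/2.


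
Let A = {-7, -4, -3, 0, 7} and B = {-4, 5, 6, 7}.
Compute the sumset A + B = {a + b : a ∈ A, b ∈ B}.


A + B = {a + b : a ∈ A, b ∈ B}.
Enumerate all |A|·|B| = 5·4 = 20 pairs (a, b) and collect distinct sums.
a = -7: -7+-4=-11, -7+5=-2, -7+6=-1, -7+7=0
a = -4: -4+-4=-8, -4+5=1, -4+6=2, -4+7=3
a = -3: -3+-4=-7, -3+5=2, -3+6=3, -3+7=4
a = 0: 0+-4=-4, 0+5=5, 0+6=6, 0+7=7
a = 7: 7+-4=3, 7+5=12, 7+6=13, 7+7=14
Collecting distinct sums: A + B = {-11, -8, -7, -4, -2, -1, 0, 1, 2, 3, 4, 5, 6, 7, 12, 13, 14}
|A + B| = 17

A + B = {-11, -8, -7, -4, -2, -1, 0, 1, 2, 3, 4, 5, 6, 7, 12, 13, 14}


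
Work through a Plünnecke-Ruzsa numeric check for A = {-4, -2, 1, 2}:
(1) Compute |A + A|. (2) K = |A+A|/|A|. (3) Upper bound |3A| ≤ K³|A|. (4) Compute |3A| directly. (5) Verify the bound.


|A| = 4.
Step 1: Compute A + A by enumerating all 16 pairs.
A + A = {-8, -6, -4, -3, -2, -1, 0, 2, 3, 4}, so |A + A| = 10.
Step 2: Doubling constant K = |A + A|/|A| = 10/4 = 10/4 ≈ 2.5000.
Step 3: Plünnecke-Ruzsa gives |3A| ≤ K³·|A| = (2.5000)³ · 4 ≈ 62.5000.
Step 4: Compute 3A = A + A + A directly by enumerating all triples (a,b,c) ∈ A³; |3A| = 17.
Step 5: Check 17 ≤ 62.5000? Yes ✓.

K = 10/4, Plünnecke-Ruzsa bound K³|A| ≈ 62.5000, |3A| = 17, inequality holds.


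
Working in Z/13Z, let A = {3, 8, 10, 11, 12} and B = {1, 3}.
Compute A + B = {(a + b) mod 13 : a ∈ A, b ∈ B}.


Work in Z/13Z: reduce every sum a + b modulo 13.
Enumerate all 10 pairs:
a = 3: 3+1=4, 3+3=6
a = 8: 8+1=9, 8+3=11
a = 10: 10+1=11, 10+3=0
a = 11: 11+1=12, 11+3=1
a = 12: 12+1=0, 12+3=2
Distinct residues collected: {0, 1, 2, 4, 6, 9, 11, 12}
|A + B| = 8 (out of 13 total residues).

A + B = {0, 1, 2, 4, 6, 9, 11, 12}


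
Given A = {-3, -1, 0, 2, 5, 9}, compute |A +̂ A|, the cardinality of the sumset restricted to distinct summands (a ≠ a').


Restricted sumset: A +̂ A = {a + a' : a ∈ A, a' ∈ A, a ≠ a'}.
Equivalently, take A + A and drop any sum 2a that is achievable ONLY as a + a for a ∈ A (i.e. sums representable only with equal summands).
Enumerate pairs (a, a') with a < a' (symmetric, so each unordered pair gives one sum; this covers all a ≠ a'):
  -3 + -1 = -4
  -3 + 0 = -3
  -3 + 2 = -1
  -3 + 5 = 2
  -3 + 9 = 6
  -1 + 0 = -1
  -1 + 2 = 1
  -1 + 5 = 4
  -1 + 9 = 8
  0 + 2 = 2
  0 + 5 = 5
  0 + 9 = 9
  2 + 5 = 7
  2 + 9 = 11
  5 + 9 = 14
Collected distinct sums: {-4, -3, -1, 1, 2, 4, 5, 6, 7, 8, 9, 11, 14}
|A +̂ A| = 13
(Reference bound: |A +̂ A| ≥ 2|A| - 3 for |A| ≥ 2, with |A| = 6 giving ≥ 9.)

|A +̂ A| = 13


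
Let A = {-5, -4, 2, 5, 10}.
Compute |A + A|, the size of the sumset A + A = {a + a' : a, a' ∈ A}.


A + A = {a + a' : a, a' ∈ A}; |A| = 5.
General bounds: 2|A| - 1 ≤ |A + A| ≤ |A|(|A|+1)/2, i.e. 9 ≤ |A + A| ≤ 15.
Lower bound 2|A|-1 is attained iff A is an arithmetic progression.
Enumerate sums a + a' for a ≤ a' (symmetric, so this suffices):
a = -5: -5+-5=-10, -5+-4=-9, -5+2=-3, -5+5=0, -5+10=5
a = -4: -4+-4=-8, -4+2=-2, -4+5=1, -4+10=6
a = 2: 2+2=4, 2+5=7, 2+10=12
a = 5: 5+5=10, 5+10=15
a = 10: 10+10=20
Distinct sums: {-10, -9, -8, -3, -2, 0, 1, 4, 5, 6, 7, 10, 12, 15, 20}
|A + A| = 15

|A + A| = 15


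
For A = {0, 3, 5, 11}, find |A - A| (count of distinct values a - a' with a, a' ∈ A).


A - A = {a - a' : a, a' ∈ A}; |A| = 4.
Bounds: 2|A|-1 ≤ |A - A| ≤ |A|² - |A| + 1, i.e. 7 ≤ |A - A| ≤ 13.
Note: 0 ∈ A - A always (from a - a). The set is symmetric: if d ∈ A - A then -d ∈ A - A.
Enumerate nonzero differences d = a - a' with a > a' (then include -d):
Positive differences: {2, 3, 5, 6, 8, 11}
Full difference set: {0} ∪ (positive diffs) ∪ (negative diffs).
|A - A| = 1 + 2·6 = 13 (matches direct enumeration: 13).

|A - A| = 13


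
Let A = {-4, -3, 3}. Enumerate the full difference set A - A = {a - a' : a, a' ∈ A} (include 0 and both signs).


A - A = {a - a' : a, a' ∈ A}.
Compute a - a' for each ordered pair (a, a'):
a = -4: -4--4=0, -4--3=-1, -4-3=-7
a = -3: -3--4=1, -3--3=0, -3-3=-6
a = 3: 3--4=7, 3--3=6, 3-3=0
Collecting distinct values (and noting 0 appears from a-a):
A - A = {-7, -6, -1, 0, 1, 6, 7}
|A - A| = 7

A - A = {-7, -6, -1, 0, 1, 6, 7}


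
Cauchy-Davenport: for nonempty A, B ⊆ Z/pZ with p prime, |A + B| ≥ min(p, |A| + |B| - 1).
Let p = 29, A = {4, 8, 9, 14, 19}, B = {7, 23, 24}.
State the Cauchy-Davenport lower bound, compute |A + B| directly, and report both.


Cauchy-Davenport: |A + B| ≥ min(p, |A| + |B| - 1) for A, B nonempty in Z/pZ.
|A| = 5, |B| = 3, p = 29.
CD lower bound = min(29, 5 + 3 - 1) = min(29, 7) = 7.
Compute A + B mod 29 directly:
a = 4: 4+7=11, 4+23=27, 4+24=28
a = 8: 8+7=15, 8+23=2, 8+24=3
a = 9: 9+7=16, 9+23=3, 9+24=4
a = 14: 14+7=21, 14+23=8, 14+24=9
a = 19: 19+7=26, 19+23=13, 19+24=14
A + B = {2, 3, 4, 8, 9, 11, 13, 14, 15, 16, 21, 26, 27, 28}, so |A + B| = 14.
Verify: 14 ≥ 7? Yes ✓.

CD lower bound = 7, actual |A + B| = 14.


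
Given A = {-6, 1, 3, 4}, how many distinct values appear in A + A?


A + A = {a + a' : a, a' ∈ A}; |A| = 4.
General bounds: 2|A| - 1 ≤ |A + A| ≤ |A|(|A|+1)/2, i.e. 7 ≤ |A + A| ≤ 10.
Lower bound 2|A|-1 is attained iff A is an arithmetic progression.
Enumerate sums a + a' for a ≤ a' (symmetric, so this suffices):
a = -6: -6+-6=-12, -6+1=-5, -6+3=-3, -6+4=-2
a = 1: 1+1=2, 1+3=4, 1+4=5
a = 3: 3+3=6, 3+4=7
a = 4: 4+4=8
Distinct sums: {-12, -5, -3, -2, 2, 4, 5, 6, 7, 8}
|A + A| = 10

|A + A| = 10


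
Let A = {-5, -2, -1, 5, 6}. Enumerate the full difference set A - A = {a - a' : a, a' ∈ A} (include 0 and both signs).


A - A = {a - a' : a, a' ∈ A}.
Compute a - a' for each ordered pair (a, a'):
a = -5: -5--5=0, -5--2=-3, -5--1=-4, -5-5=-10, -5-6=-11
a = -2: -2--5=3, -2--2=0, -2--1=-1, -2-5=-7, -2-6=-8
a = -1: -1--5=4, -1--2=1, -1--1=0, -1-5=-6, -1-6=-7
a = 5: 5--5=10, 5--2=7, 5--1=6, 5-5=0, 5-6=-1
a = 6: 6--5=11, 6--2=8, 6--1=7, 6-5=1, 6-6=0
Collecting distinct values (and noting 0 appears from a-a):
A - A = {-11, -10, -8, -7, -6, -4, -3, -1, 0, 1, 3, 4, 6, 7, 8, 10, 11}
|A - A| = 17

A - A = {-11, -10, -8, -7, -6, -4, -3, -1, 0, 1, 3, 4, 6, 7, 8, 10, 11}


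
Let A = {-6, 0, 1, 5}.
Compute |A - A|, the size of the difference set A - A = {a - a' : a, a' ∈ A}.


A - A = {a - a' : a, a' ∈ A}; |A| = 4.
Bounds: 2|A|-1 ≤ |A - A| ≤ |A|² - |A| + 1, i.e. 7 ≤ |A - A| ≤ 13.
Note: 0 ∈ A - A always (from a - a). The set is symmetric: if d ∈ A - A then -d ∈ A - A.
Enumerate nonzero differences d = a - a' with a > a' (then include -d):
Positive differences: {1, 4, 5, 6, 7, 11}
Full difference set: {0} ∪ (positive diffs) ∪ (negative diffs).
|A - A| = 1 + 2·6 = 13 (matches direct enumeration: 13).

|A - A| = 13


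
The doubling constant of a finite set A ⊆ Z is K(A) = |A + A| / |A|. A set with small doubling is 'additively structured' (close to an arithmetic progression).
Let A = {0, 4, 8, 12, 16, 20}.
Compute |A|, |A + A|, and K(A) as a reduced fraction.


|A| = 6.
Compute A + A by enumerating all 36 pairs.
A + A = {0, 4, 8, 12, 16, 20, 24, 28, 32, 36, 40}, so |A + A| = 11.
K = |A + A| / |A| = 11/6 (already in lowest terms) ≈ 1.8333.
Reference: AP of size 6 gives K = 11/6 ≈ 1.8333; a fully generic set of size 6 gives K ≈ 3.5000.

|A| = 6, |A + A| = 11, K = 11/6.


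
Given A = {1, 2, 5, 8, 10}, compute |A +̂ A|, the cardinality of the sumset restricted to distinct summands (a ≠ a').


Restricted sumset: A +̂ A = {a + a' : a ∈ A, a' ∈ A, a ≠ a'}.
Equivalently, take A + A and drop any sum 2a that is achievable ONLY as a + a for a ∈ A (i.e. sums representable only with equal summands).
Enumerate pairs (a, a') with a < a' (symmetric, so each unordered pair gives one sum; this covers all a ≠ a'):
  1 + 2 = 3
  1 + 5 = 6
  1 + 8 = 9
  1 + 10 = 11
  2 + 5 = 7
  2 + 8 = 10
  2 + 10 = 12
  5 + 8 = 13
  5 + 10 = 15
  8 + 10 = 18
Collected distinct sums: {3, 6, 7, 9, 10, 11, 12, 13, 15, 18}
|A +̂ A| = 10
(Reference bound: |A +̂ A| ≥ 2|A| - 3 for |A| ≥ 2, with |A| = 5 giving ≥ 7.)

|A +̂ A| = 10


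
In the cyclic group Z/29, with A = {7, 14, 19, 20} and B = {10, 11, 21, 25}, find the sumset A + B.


Work in Z/29Z: reduce every sum a + b modulo 29.
Enumerate all 16 pairs:
a = 7: 7+10=17, 7+11=18, 7+21=28, 7+25=3
a = 14: 14+10=24, 14+11=25, 14+21=6, 14+25=10
a = 19: 19+10=0, 19+11=1, 19+21=11, 19+25=15
a = 20: 20+10=1, 20+11=2, 20+21=12, 20+25=16
Distinct residues collected: {0, 1, 2, 3, 6, 10, 11, 12, 15, 16, 17, 18, 24, 25, 28}
|A + B| = 15 (out of 29 total residues).

A + B = {0, 1, 2, 3, 6, 10, 11, 12, 15, 16, 17, 18, 24, 25, 28}


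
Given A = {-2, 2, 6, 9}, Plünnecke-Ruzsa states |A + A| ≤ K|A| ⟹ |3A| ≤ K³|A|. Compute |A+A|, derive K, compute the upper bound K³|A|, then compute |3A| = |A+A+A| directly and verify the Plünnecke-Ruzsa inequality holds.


|A| = 4.
Step 1: Compute A + A by enumerating all 16 pairs.
A + A = {-4, 0, 4, 7, 8, 11, 12, 15, 18}, so |A + A| = 9.
Step 2: Doubling constant K = |A + A|/|A| = 9/4 = 9/4 ≈ 2.2500.
Step 3: Plünnecke-Ruzsa gives |3A| ≤ K³·|A| = (2.2500)³ · 4 ≈ 45.5625.
Step 4: Compute 3A = A + A + A directly by enumerating all triples (a,b,c) ∈ A³; |3A| = 16.
Step 5: Check 16 ≤ 45.5625? Yes ✓.

K = 9/4, Plünnecke-Ruzsa bound K³|A| ≈ 45.5625, |3A| = 16, inequality holds.


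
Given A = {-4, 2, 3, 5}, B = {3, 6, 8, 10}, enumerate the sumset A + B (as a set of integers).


A + B = {a + b : a ∈ A, b ∈ B}.
Enumerate all |A|·|B| = 4·4 = 16 pairs (a, b) and collect distinct sums.
a = -4: -4+3=-1, -4+6=2, -4+8=4, -4+10=6
a = 2: 2+3=5, 2+6=8, 2+8=10, 2+10=12
a = 3: 3+3=6, 3+6=9, 3+8=11, 3+10=13
a = 5: 5+3=8, 5+6=11, 5+8=13, 5+10=15
Collecting distinct sums: A + B = {-1, 2, 4, 5, 6, 8, 9, 10, 11, 12, 13, 15}
|A + B| = 12

A + B = {-1, 2, 4, 5, 6, 8, 9, 10, 11, 12, 13, 15}


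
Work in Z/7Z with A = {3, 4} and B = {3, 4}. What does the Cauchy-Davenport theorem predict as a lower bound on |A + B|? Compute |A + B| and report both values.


Cauchy-Davenport: |A + B| ≥ min(p, |A| + |B| - 1) for A, B nonempty in Z/pZ.
|A| = 2, |B| = 2, p = 7.
CD lower bound = min(7, 2 + 2 - 1) = min(7, 3) = 3.
Compute A + B mod 7 directly:
a = 3: 3+3=6, 3+4=0
a = 4: 4+3=0, 4+4=1
A + B = {0, 1, 6}, so |A + B| = 3.
Verify: 3 ≥ 3? Yes ✓.

CD lower bound = 3, actual |A + B| = 3.


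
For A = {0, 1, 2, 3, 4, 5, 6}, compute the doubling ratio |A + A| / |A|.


|A| = 7.
Compute A + A by enumerating all 49 pairs.
A + A = {0, 1, 2, 3, 4, 5, 6, 7, 8, 9, 10, 11, 12}, so |A + A| = 13.
K = |A + A| / |A| = 13/7 (already in lowest terms) ≈ 1.8571.
Reference: AP of size 7 gives K = 13/7 ≈ 1.8571; a fully generic set of size 7 gives K ≈ 4.0000.

|A| = 7, |A + A| = 13, K = 13/7.


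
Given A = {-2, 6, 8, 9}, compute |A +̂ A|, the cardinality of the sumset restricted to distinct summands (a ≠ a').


Restricted sumset: A +̂ A = {a + a' : a ∈ A, a' ∈ A, a ≠ a'}.
Equivalently, take A + A and drop any sum 2a that is achievable ONLY as a + a for a ∈ A (i.e. sums representable only with equal summands).
Enumerate pairs (a, a') with a < a' (symmetric, so each unordered pair gives one sum; this covers all a ≠ a'):
  -2 + 6 = 4
  -2 + 8 = 6
  -2 + 9 = 7
  6 + 8 = 14
  6 + 9 = 15
  8 + 9 = 17
Collected distinct sums: {4, 6, 7, 14, 15, 17}
|A +̂ A| = 6
(Reference bound: |A +̂ A| ≥ 2|A| - 3 for |A| ≥ 2, with |A| = 4 giving ≥ 5.)

|A +̂ A| = 6


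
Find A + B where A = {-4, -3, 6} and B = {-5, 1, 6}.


A + B = {a + b : a ∈ A, b ∈ B}.
Enumerate all |A|·|B| = 3·3 = 9 pairs (a, b) and collect distinct sums.
a = -4: -4+-5=-9, -4+1=-3, -4+6=2
a = -3: -3+-5=-8, -3+1=-2, -3+6=3
a = 6: 6+-5=1, 6+1=7, 6+6=12
Collecting distinct sums: A + B = {-9, -8, -3, -2, 1, 2, 3, 7, 12}
|A + B| = 9

A + B = {-9, -8, -3, -2, 1, 2, 3, 7, 12}


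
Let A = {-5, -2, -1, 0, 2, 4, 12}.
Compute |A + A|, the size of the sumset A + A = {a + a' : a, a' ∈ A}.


A + A = {a + a' : a, a' ∈ A}; |A| = 7.
General bounds: 2|A| - 1 ≤ |A + A| ≤ |A|(|A|+1)/2, i.e. 13 ≤ |A + A| ≤ 28.
Lower bound 2|A|-1 is attained iff A is an arithmetic progression.
Enumerate sums a + a' for a ≤ a' (symmetric, so this suffices):
a = -5: -5+-5=-10, -5+-2=-7, -5+-1=-6, -5+0=-5, -5+2=-3, -5+4=-1, -5+12=7
a = -2: -2+-2=-4, -2+-1=-3, -2+0=-2, -2+2=0, -2+4=2, -2+12=10
a = -1: -1+-1=-2, -1+0=-1, -1+2=1, -1+4=3, -1+12=11
a = 0: 0+0=0, 0+2=2, 0+4=4, 0+12=12
a = 2: 2+2=4, 2+4=6, 2+12=14
a = 4: 4+4=8, 4+12=16
a = 12: 12+12=24
Distinct sums: {-10, -7, -6, -5, -4, -3, -2, -1, 0, 1, 2, 3, 4, 6, 7, 8, 10, 11, 12, 14, 16, 24}
|A + A| = 22

|A + A| = 22


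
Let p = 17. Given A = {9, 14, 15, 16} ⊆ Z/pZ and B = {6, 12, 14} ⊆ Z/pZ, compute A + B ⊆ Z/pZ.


Work in Z/17Z: reduce every sum a + b modulo 17.
Enumerate all 12 pairs:
a = 9: 9+6=15, 9+12=4, 9+14=6
a = 14: 14+6=3, 14+12=9, 14+14=11
a = 15: 15+6=4, 15+12=10, 15+14=12
a = 16: 16+6=5, 16+12=11, 16+14=13
Distinct residues collected: {3, 4, 5, 6, 9, 10, 11, 12, 13, 15}
|A + B| = 10 (out of 17 total residues).

A + B = {3, 4, 5, 6, 9, 10, 11, 12, 13, 15}


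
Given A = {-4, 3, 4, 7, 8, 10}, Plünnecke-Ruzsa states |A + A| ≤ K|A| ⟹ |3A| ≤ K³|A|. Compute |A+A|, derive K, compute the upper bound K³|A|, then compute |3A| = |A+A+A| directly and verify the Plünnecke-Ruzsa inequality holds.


|A| = 6.
Step 1: Compute A + A by enumerating all 36 pairs.
A + A = {-8, -1, 0, 3, 4, 6, 7, 8, 10, 11, 12, 13, 14, 15, 16, 17, 18, 20}, so |A + A| = 18.
Step 2: Doubling constant K = |A + A|/|A| = 18/6 = 18/6 ≈ 3.0000.
Step 3: Plünnecke-Ruzsa gives |3A| ≤ K³·|A| = (3.0000)³ · 6 ≈ 162.0000.
Step 4: Compute 3A = A + A + A directly by enumerating all triples (a,b,c) ∈ A³; |3A| = 32.
Step 5: Check 32 ≤ 162.0000? Yes ✓.

K = 18/6, Plünnecke-Ruzsa bound K³|A| ≈ 162.0000, |3A| = 32, inequality holds.


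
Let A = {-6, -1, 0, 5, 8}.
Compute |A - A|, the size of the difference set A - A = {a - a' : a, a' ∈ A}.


A - A = {a - a' : a, a' ∈ A}; |A| = 5.
Bounds: 2|A|-1 ≤ |A - A| ≤ |A|² - |A| + 1, i.e. 9 ≤ |A - A| ≤ 21.
Note: 0 ∈ A - A always (from a - a). The set is symmetric: if d ∈ A - A then -d ∈ A - A.
Enumerate nonzero differences d = a - a' with a > a' (then include -d):
Positive differences: {1, 3, 5, 6, 8, 9, 11, 14}
Full difference set: {0} ∪ (positive diffs) ∪ (negative diffs).
|A - A| = 1 + 2·8 = 17 (matches direct enumeration: 17).

|A - A| = 17


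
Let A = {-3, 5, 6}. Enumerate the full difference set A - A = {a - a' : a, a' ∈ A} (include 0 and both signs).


A - A = {a - a' : a, a' ∈ A}.
Compute a - a' for each ordered pair (a, a'):
a = -3: -3--3=0, -3-5=-8, -3-6=-9
a = 5: 5--3=8, 5-5=0, 5-6=-1
a = 6: 6--3=9, 6-5=1, 6-6=0
Collecting distinct values (and noting 0 appears from a-a):
A - A = {-9, -8, -1, 0, 1, 8, 9}
|A - A| = 7

A - A = {-9, -8, -1, 0, 1, 8, 9}


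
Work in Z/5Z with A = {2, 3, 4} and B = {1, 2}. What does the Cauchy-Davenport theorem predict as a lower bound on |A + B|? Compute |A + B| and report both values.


Cauchy-Davenport: |A + B| ≥ min(p, |A| + |B| - 1) for A, B nonempty in Z/pZ.
|A| = 3, |B| = 2, p = 5.
CD lower bound = min(5, 3 + 2 - 1) = min(5, 4) = 4.
Compute A + B mod 5 directly:
a = 2: 2+1=3, 2+2=4
a = 3: 3+1=4, 3+2=0
a = 4: 4+1=0, 4+2=1
A + B = {0, 1, 3, 4}, so |A + B| = 4.
Verify: 4 ≥ 4? Yes ✓.

CD lower bound = 4, actual |A + B| = 4.


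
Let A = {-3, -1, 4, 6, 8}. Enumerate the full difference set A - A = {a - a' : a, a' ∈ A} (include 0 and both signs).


A - A = {a - a' : a, a' ∈ A}.
Compute a - a' for each ordered pair (a, a'):
a = -3: -3--3=0, -3--1=-2, -3-4=-7, -3-6=-9, -3-8=-11
a = -1: -1--3=2, -1--1=0, -1-4=-5, -1-6=-7, -1-8=-9
a = 4: 4--3=7, 4--1=5, 4-4=0, 4-6=-2, 4-8=-4
a = 6: 6--3=9, 6--1=7, 6-4=2, 6-6=0, 6-8=-2
a = 8: 8--3=11, 8--1=9, 8-4=4, 8-6=2, 8-8=0
Collecting distinct values (and noting 0 appears from a-a):
A - A = {-11, -9, -7, -5, -4, -2, 0, 2, 4, 5, 7, 9, 11}
|A - A| = 13

A - A = {-11, -9, -7, -5, -4, -2, 0, 2, 4, 5, 7, 9, 11}


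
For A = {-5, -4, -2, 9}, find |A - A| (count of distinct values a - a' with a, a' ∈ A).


A - A = {a - a' : a, a' ∈ A}; |A| = 4.
Bounds: 2|A|-1 ≤ |A - A| ≤ |A|² - |A| + 1, i.e. 7 ≤ |A - A| ≤ 13.
Note: 0 ∈ A - A always (from a - a). The set is symmetric: if d ∈ A - A then -d ∈ A - A.
Enumerate nonzero differences d = a - a' with a > a' (then include -d):
Positive differences: {1, 2, 3, 11, 13, 14}
Full difference set: {0} ∪ (positive diffs) ∪ (negative diffs).
|A - A| = 1 + 2·6 = 13 (matches direct enumeration: 13).

|A - A| = 13


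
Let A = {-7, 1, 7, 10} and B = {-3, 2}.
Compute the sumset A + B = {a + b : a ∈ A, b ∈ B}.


A + B = {a + b : a ∈ A, b ∈ B}.
Enumerate all |A|·|B| = 4·2 = 8 pairs (a, b) and collect distinct sums.
a = -7: -7+-3=-10, -7+2=-5
a = 1: 1+-3=-2, 1+2=3
a = 7: 7+-3=4, 7+2=9
a = 10: 10+-3=7, 10+2=12
Collecting distinct sums: A + B = {-10, -5, -2, 3, 4, 7, 9, 12}
|A + B| = 8

A + B = {-10, -5, -2, 3, 4, 7, 9, 12}


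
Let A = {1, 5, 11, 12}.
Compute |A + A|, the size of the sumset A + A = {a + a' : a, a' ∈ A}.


A + A = {a + a' : a, a' ∈ A}; |A| = 4.
General bounds: 2|A| - 1 ≤ |A + A| ≤ |A|(|A|+1)/2, i.e. 7 ≤ |A + A| ≤ 10.
Lower bound 2|A|-1 is attained iff A is an arithmetic progression.
Enumerate sums a + a' for a ≤ a' (symmetric, so this suffices):
a = 1: 1+1=2, 1+5=6, 1+11=12, 1+12=13
a = 5: 5+5=10, 5+11=16, 5+12=17
a = 11: 11+11=22, 11+12=23
a = 12: 12+12=24
Distinct sums: {2, 6, 10, 12, 13, 16, 17, 22, 23, 24}
|A + A| = 10

|A + A| = 10


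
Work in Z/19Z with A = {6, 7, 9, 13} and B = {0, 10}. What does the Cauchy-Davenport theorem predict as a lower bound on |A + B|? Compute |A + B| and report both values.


Cauchy-Davenport: |A + B| ≥ min(p, |A| + |B| - 1) for A, B nonempty in Z/pZ.
|A| = 4, |B| = 2, p = 19.
CD lower bound = min(19, 4 + 2 - 1) = min(19, 5) = 5.
Compute A + B mod 19 directly:
a = 6: 6+0=6, 6+10=16
a = 7: 7+0=7, 7+10=17
a = 9: 9+0=9, 9+10=0
a = 13: 13+0=13, 13+10=4
A + B = {0, 4, 6, 7, 9, 13, 16, 17}, so |A + B| = 8.
Verify: 8 ≥ 5? Yes ✓.

CD lower bound = 5, actual |A + B| = 8.


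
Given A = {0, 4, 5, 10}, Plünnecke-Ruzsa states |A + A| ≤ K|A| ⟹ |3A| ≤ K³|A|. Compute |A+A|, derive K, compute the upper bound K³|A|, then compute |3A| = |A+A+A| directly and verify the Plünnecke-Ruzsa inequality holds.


|A| = 4.
Step 1: Compute A + A by enumerating all 16 pairs.
A + A = {0, 4, 5, 8, 9, 10, 14, 15, 20}, so |A + A| = 9.
Step 2: Doubling constant K = |A + A|/|A| = 9/4 = 9/4 ≈ 2.2500.
Step 3: Plünnecke-Ruzsa gives |3A| ≤ K³·|A| = (2.2500)³ · 4 ≈ 45.5625.
Step 4: Compute 3A = A + A + A directly by enumerating all triples (a,b,c) ∈ A³; |3A| = 16.
Step 5: Check 16 ≤ 45.5625? Yes ✓.

K = 9/4, Plünnecke-Ruzsa bound K³|A| ≈ 45.5625, |3A| = 16, inequality holds.


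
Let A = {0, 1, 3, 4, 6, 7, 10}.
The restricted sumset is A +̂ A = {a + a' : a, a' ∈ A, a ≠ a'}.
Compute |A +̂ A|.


Restricted sumset: A +̂ A = {a + a' : a ∈ A, a' ∈ A, a ≠ a'}.
Equivalently, take A + A and drop any sum 2a that is achievable ONLY as a + a for a ∈ A (i.e. sums representable only with equal summands).
Enumerate pairs (a, a') with a < a' (symmetric, so each unordered pair gives one sum; this covers all a ≠ a'):
  0 + 1 = 1
  0 + 3 = 3
  0 + 4 = 4
  0 + 6 = 6
  0 + 7 = 7
  0 + 10 = 10
  1 + 3 = 4
  1 + 4 = 5
  1 + 6 = 7
  1 + 7 = 8
  1 + 10 = 11
  3 + 4 = 7
  3 + 6 = 9
  3 + 7 = 10
  3 + 10 = 13
  4 + 6 = 10
  4 + 7 = 11
  4 + 10 = 14
  6 + 7 = 13
  6 + 10 = 16
  7 + 10 = 17
Collected distinct sums: {1, 3, 4, 5, 6, 7, 8, 9, 10, 11, 13, 14, 16, 17}
|A +̂ A| = 14
(Reference bound: |A +̂ A| ≥ 2|A| - 3 for |A| ≥ 2, with |A| = 7 giving ≥ 11.)

|A +̂ A| = 14


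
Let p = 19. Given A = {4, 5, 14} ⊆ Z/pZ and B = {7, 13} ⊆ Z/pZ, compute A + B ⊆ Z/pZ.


Work in Z/19Z: reduce every sum a + b modulo 19.
Enumerate all 6 pairs:
a = 4: 4+7=11, 4+13=17
a = 5: 5+7=12, 5+13=18
a = 14: 14+7=2, 14+13=8
Distinct residues collected: {2, 8, 11, 12, 17, 18}
|A + B| = 6 (out of 19 total residues).

A + B = {2, 8, 11, 12, 17, 18}


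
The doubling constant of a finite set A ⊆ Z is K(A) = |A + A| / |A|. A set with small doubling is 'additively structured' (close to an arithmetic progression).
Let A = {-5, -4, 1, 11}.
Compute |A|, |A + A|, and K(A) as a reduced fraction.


|A| = 4.
Compute A + A by enumerating all 16 pairs.
A + A = {-10, -9, -8, -4, -3, 2, 6, 7, 12, 22}, so |A + A| = 10.
K = |A + A| / |A| = 10/4 = 5/2 ≈ 2.5000.
Reference: AP of size 4 gives K = 7/4 ≈ 1.7500; a fully generic set of size 4 gives K ≈ 2.5000.

|A| = 4, |A + A| = 10, K = 10/4 = 5/2.


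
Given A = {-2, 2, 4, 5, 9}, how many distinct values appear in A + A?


A + A = {a + a' : a, a' ∈ A}; |A| = 5.
General bounds: 2|A| - 1 ≤ |A + A| ≤ |A|(|A|+1)/2, i.e. 9 ≤ |A + A| ≤ 15.
Lower bound 2|A|-1 is attained iff A is an arithmetic progression.
Enumerate sums a + a' for a ≤ a' (symmetric, so this suffices):
a = -2: -2+-2=-4, -2+2=0, -2+4=2, -2+5=3, -2+9=7
a = 2: 2+2=4, 2+4=6, 2+5=7, 2+9=11
a = 4: 4+4=8, 4+5=9, 4+9=13
a = 5: 5+5=10, 5+9=14
a = 9: 9+9=18
Distinct sums: {-4, 0, 2, 3, 4, 6, 7, 8, 9, 10, 11, 13, 14, 18}
|A + A| = 14

|A + A| = 14


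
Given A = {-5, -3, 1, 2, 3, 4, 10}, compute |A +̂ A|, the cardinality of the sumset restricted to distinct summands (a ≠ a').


Restricted sumset: A +̂ A = {a + a' : a ∈ A, a' ∈ A, a ≠ a'}.
Equivalently, take A + A and drop any sum 2a that is achievable ONLY as a + a for a ∈ A (i.e. sums representable only with equal summands).
Enumerate pairs (a, a') with a < a' (symmetric, so each unordered pair gives one sum; this covers all a ≠ a'):
  -5 + -3 = -8
  -5 + 1 = -4
  -5 + 2 = -3
  -5 + 3 = -2
  -5 + 4 = -1
  -5 + 10 = 5
  -3 + 1 = -2
  -3 + 2 = -1
  -3 + 3 = 0
  -3 + 4 = 1
  -3 + 10 = 7
  1 + 2 = 3
  1 + 3 = 4
  1 + 4 = 5
  1 + 10 = 11
  2 + 3 = 5
  2 + 4 = 6
  2 + 10 = 12
  3 + 4 = 7
  3 + 10 = 13
  4 + 10 = 14
Collected distinct sums: {-8, -4, -3, -2, -1, 0, 1, 3, 4, 5, 6, 7, 11, 12, 13, 14}
|A +̂ A| = 16
(Reference bound: |A +̂ A| ≥ 2|A| - 3 for |A| ≥ 2, with |A| = 7 giving ≥ 11.)

|A +̂ A| = 16


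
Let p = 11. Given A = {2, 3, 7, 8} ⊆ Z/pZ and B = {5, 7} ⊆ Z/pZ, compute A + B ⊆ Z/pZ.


Work in Z/11Z: reduce every sum a + b modulo 11.
Enumerate all 8 pairs:
a = 2: 2+5=7, 2+7=9
a = 3: 3+5=8, 3+7=10
a = 7: 7+5=1, 7+7=3
a = 8: 8+5=2, 8+7=4
Distinct residues collected: {1, 2, 3, 4, 7, 8, 9, 10}
|A + B| = 8 (out of 11 total residues).

A + B = {1, 2, 3, 4, 7, 8, 9, 10}


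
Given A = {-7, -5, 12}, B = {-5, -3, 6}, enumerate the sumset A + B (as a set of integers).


A + B = {a + b : a ∈ A, b ∈ B}.
Enumerate all |A|·|B| = 3·3 = 9 pairs (a, b) and collect distinct sums.
a = -7: -7+-5=-12, -7+-3=-10, -7+6=-1
a = -5: -5+-5=-10, -5+-3=-8, -5+6=1
a = 12: 12+-5=7, 12+-3=9, 12+6=18
Collecting distinct sums: A + B = {-12, -10, -8, -1, 1, 7, 9, 18}
|A + B| = 8

A + B = {-12, -10, -8, -1, 1, 7, 9, 18}


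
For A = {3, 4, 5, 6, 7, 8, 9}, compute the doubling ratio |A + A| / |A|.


|A| = 7.
Compute A + A by enumerating all 49 pairs.
A + A = {6, 7, 8, 9, 10, 11, 12, 13, 14, 15, 16, 17, 18}, so |A + A| = 13.
K = |A + A| / |A| = 13/7 (already in lowest terms) ≈ 1.8571.
Reference: AP of size 7 gives K = 13/7 ≈ 1.8571; a fully generic set of size 7 gives K ≈ 4.0000.

|A| = 7, |A + A| = 13, K = 13/7.


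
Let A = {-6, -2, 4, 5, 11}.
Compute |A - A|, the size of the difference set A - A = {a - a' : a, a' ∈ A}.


A - A = {a - a' : a, a' ∈ A}; |A| = 5.
Bounds: 2|A|-1 ≤ |A - A| ≤ |A|² - |A| + 1, i.e. 9 ≤ |A - A| ≤ 21.
Note: 0 ∈ A - A always (from a - a). The set is symmetric: if d ∈ A - A then -d ∈ A - A.
Enumerate nonzero differences d = a - a' with a > a' (then include -d):
Positive differences: {1, 4, 6, 7, 10, 11, 13, 17}
Full difference set: {0} ∪ (positive diffs) ∪ (negative diffs).
|A - A| = 1 + 2·8 = 17 (matches direct enumeration: 17).

|A - A| = 17


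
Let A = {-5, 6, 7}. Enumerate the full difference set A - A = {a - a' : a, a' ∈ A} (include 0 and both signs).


A - A = {a - a' : a, a' ∈ A}.
Compute a - a' for each ordered pair (a, a'):
a = -5: -5--5=0, -5-6=-11, -5-7=-12
a = 6: 6--5=11, 6-6=0, 6-7=-1
a = 7: 7--5=12, 7-6=1, 7-7=0
Collecting distinct values (and noting 0 appears from a-a):
A - A = {-12, -11, -1, 0, 1, 11, 12}
|A - A| = 7

A - A = {-12, -11, -1, 0, 1, 11, 12}


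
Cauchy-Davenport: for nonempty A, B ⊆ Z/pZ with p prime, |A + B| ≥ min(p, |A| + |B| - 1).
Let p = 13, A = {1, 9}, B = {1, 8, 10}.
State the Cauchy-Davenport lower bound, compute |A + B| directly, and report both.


Cauchy-Davenport: |A + B| ≥ min(p, |A| + |B| - 1) for A, B nonempty in Z/pZ.
|A| = 2, |B| = 3, p = 13.
CD lower bound = min(13, 2 + 3 - 1) = min(13, 4) = 4.
Compute A + B mod 13 directly:
a = 1: 1+1=2, 1+8=9, 1+10=11
a = 9: 9+1=10, 9+8=4, 9+10=6
A + B = {2, 4, 6, 9, 10, 11}, so |A + B| = 6.
Verify: 6 ≥ 4? Yes ✓.

CD lower bound = 4, actual |A + B| = 6.


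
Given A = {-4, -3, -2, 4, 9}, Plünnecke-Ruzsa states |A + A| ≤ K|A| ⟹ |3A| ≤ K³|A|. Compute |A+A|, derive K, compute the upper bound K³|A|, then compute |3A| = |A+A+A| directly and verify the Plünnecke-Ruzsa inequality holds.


|A| = 5.
Step 1: Compute A + A by enumerating all 25 pairs.
A + A = {-8, -7, -6, -5, -4, 0, 1, 2, 5, 6, 7, 8, 13, 18}, so |A + A| = 14.
Step 2: Doubling constant K = |A + A|/|A| = 14/5 = 14/5 ≈ 2.8000.
Step 3: Plünnecke-Ruzsa gives |3A| ≤ K³·|A| = (2.8000)³ · 5 ≈ 109.7600.
Step 4: Compute 3A = A + A + A directly by enumerating all triples (a,b,c) ∈ A³; |3A| = 28.
Step 5: Check 28 ≤ 109.7600? Yes ✓.

K = 14/5, Plünnecke-Ruzsa bound K³|A| ≈ 109.7600, |3A| = 28, inequality holds.


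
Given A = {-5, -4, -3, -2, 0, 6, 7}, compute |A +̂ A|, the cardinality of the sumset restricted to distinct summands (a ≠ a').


Restricted sumset: A +̂ A = {a + a' : a ∈ A, a' ∈ A, a ≠ a'}.
Equivalently, take A + A and drop any sum 2a that is achievable ONLY as a + a for a ∈ A (i.e. sums representable only with equal summands).
Enumerate pairs (a, a') with a < a' (symmetric, so each unordered pair gives one sum; this covers all a ≠ a'):
  -5 + -4 = -9
  -5 + -3 = -8
  -5 + -2 = -7
  -5 + 0 = -5
  -5 + 6 = 1
  -5 + 7 = 2
  -4 + -3 = -7
  -4 + -2 = -6
  -4 + 0 = -4
  -4 + 6 = 2
  -4 + 7 = 3
  -3 + -2 = -5
  -3 + 0 = -3
  -3 + 6 = 3
  -3 + 7 = 4
  -2 + 0 = -2
  -2 + 6 = 4
  -2 + 7 = 5
  0 + 6 = 6
  0 + 7 = 7
  6 + 7 = 13
Collected distinct sums: {-9, -8, -7, -6, -5, -4, -3, -2, 1, 2, 3, 4, 5, 6, 7, 13}
|A +̂ A| = 16
(Reference bound: |A +̂ A| ≥ 2|A| - 3 for |A| ≥ 2, with |A| = 7 giving ≥ 11.)

|A +̂ A| = 16


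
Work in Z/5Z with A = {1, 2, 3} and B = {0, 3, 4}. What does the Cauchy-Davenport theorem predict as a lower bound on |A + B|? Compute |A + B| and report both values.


Cauchy-Davenport: |A + B| ≥ min(p, |A| + |B| - 1) for A, B nonempty in Z/pZ.
|A| = 3, |B| = 3, p = 5.
CD lower bound = min(5, 3 + 3 - 1) = min(5, 5) = 5.
Compute A + B mod 5 directly:
a = 1: 1+0=1, 1+3=4, 1+4=0
a = 2: 2+0=2, 2+3=0, 2+4=1
a = 3: 3+0=3, 3+3=1, 3+4=2
A + B = {0, 1, 2, 3, 4}, so |A + B| = 5.
Verify: 5 ≥ 5? Yes ✓.

CD lower bound = 5, actual |A + B| = 5.


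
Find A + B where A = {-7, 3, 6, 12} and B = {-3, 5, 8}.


A + B = {a + b : a ∈ A, b ∈ B}.
Enumerate all |A|·|B| = 4·3 = 12 pairs (a, b) and collect distinct sums.
a = -7: -7+-3=-10, -7+5=-2, -7+8=1
a = 3: 3+-3=0, 3+5=8, 3+8=11
a = 6: 6+-3=3, 6+5=11, 6+8=14
a = 12: 12+-3=9, 12+5=17, 12+8=20
Collecting distinct sums: A + B = {-10, -2, 0, 1, 3, 8, 9, 11, 14, 17, 20}
|A + B| = 11

A + B = {-10, -2, 0, 1, 3, 8, 9, 11, 14, 17, 20}


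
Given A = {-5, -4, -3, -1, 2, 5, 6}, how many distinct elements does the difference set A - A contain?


A - A = {a - a' : a, a' ∈ A}; |A| = 7.
Bounds: 2|A|-1 ≤ |A - A| ≤ |A|² - |A| + 1, i.e. 13 ≤ |A - A| ≤ 43.
Note: 0 ∈ A - A always (from a - a). The set is symmetric: if d ∈ A - A then -d ∈ A - A.
Enumerate nonzero differences d = a - a' with a > a' (then include -d):
Positive differences: {1, 2, 3, 4, 5, 6, 7, 8, 9, 10, 11}
Full difference set: {0} ∪ (positive diffs) ∪ (negative diffs).
|A - A| = 1 + 2·11 = 23 (matches direct enumeration: 23).

|A - A| = 23


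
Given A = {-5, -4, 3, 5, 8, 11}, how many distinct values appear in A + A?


A + A = {a + a' : a, a' ∈ A}; |A| = 6.
General bounds: 2|A| - 1 ≤ |A + A| ≤ |A|(|A|+1)/2, i.e. 11 ≤ |A + A| ≤ 21.
Lower bound 2|A|-1 is attained iff A is an arithmetic progression.
Enumerate sums a + a' for a ≤ a' (symmetric, so this suffices):
a = -5: -5+-5=-10, -5+-4=-9, -5+3=-2, -5+5=0, -5+8=3, -5+11=6
a = -4: -4+-4=-8, -4+3=-1, -4+5=1, -4+8=4, -4+11=7
a = 3: 3+3=6, 3+5=8, 3+8=11, 3+11=14
a = 5: 5+5=10, 5+8=13, 5+11=16
a = 8: 8+8=16, 8+11=19
a = 11: 11+11=22
Distinct sums: {-10, -9, -8, -2, -1, 0, 1, 3, 4, 6, 7, 8, 10, 11, 13, 14, 16, 19, 22}
|A + A| = 19

|A + A| = 19


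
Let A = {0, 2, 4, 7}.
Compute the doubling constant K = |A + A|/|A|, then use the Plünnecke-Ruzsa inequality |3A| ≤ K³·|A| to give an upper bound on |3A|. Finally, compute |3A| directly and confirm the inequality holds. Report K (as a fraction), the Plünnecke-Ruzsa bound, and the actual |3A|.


|A| = 4.
Step 1: Compute A + A by enumerating all 16 pairs.
A + A = {0, 2, 4, 6, 7, 8, 9, 11, 14}, so |A + A| = 9.
Step 2: Doubling constant K = |A + A|/|A| = 9/4 = 9/4 ≈ 2.2500.
Step 3: Plünnecke-Ruzsa gives |3A| ≤ K³·|A| = (2.2500)³ · 4 ≈ 45.5625.
Step 4: Compute 3A = A + A + A directly by enumerating all triples (a,b,c) ∈ A³; |3A| = 16.
Step 5: Check 16 ≤ 45.5625? Yes ✓.

K = 9/4, Plünnecke-Ruzsa bound K³|A| ≈ 45.5625, |3A| = 16, inequality holds.


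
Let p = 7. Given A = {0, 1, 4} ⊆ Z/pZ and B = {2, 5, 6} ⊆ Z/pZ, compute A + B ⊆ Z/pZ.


Work in Z/7Z: reduce every sum a + b modulo 7.
Enumerate all 9 pairs:
a = 0: 0+2=2, 0+5=5, 0+6=6
a = 1: 1+2=3, 1+5=6, 1+6=0
a = 4: 4+2=6, 4+5=2, 4+6=3
Distinct residues collected: {0, 2, 3, 5, 6}
|A + B| = 5 (out of 7 total residues).

A + B = {0, 2, 3, 5, 6}


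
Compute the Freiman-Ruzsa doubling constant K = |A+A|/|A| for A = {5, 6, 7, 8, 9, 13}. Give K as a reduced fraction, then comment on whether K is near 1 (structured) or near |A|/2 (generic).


|A| = 6.
Compute A + A by enumerating all 36 pairs.
A + A = {10, 11, 12, 13, 14, 15, 16, 17, 18, 19, 20, 21, 22, 26}, so |A + A| = 14.
K = |A + A| / |A| = 14/6 = 7/3 ≈ 2.3333.
Reference: AP of size 6 gives K = 11/6 ≈ 1.8333; a fully generic set of size 6 gives K ≈ 3.5000.

|A| = 6, |A + A| = 14, K = 14/6 = 7/3.


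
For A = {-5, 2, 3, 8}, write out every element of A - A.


A - A = {a - a' : a, a' ∈ A}.
Compute a - a' for each ordered pair (a, a'):
a = -5: -5--5=0, -5-2=-7, -5-3=-8, -5-8=-13
a = 2: 2--5=7, 2-2=0, 2-3=-1, 2-8=-6
a = 3: 3--5=8, 3-2=1, 3-3=0, 3-8=-5
a = 8: 8--5=13, 8-2=6, 8-3=5, 8-8=0
Collecting distinct values (and noting 0 appears from a-a):
A - A = {-13, -8, -7, -6, -5, -1, 0, 1, 5, 6, 7, 8, 13}
|A - A| = 13

A - A = {-13, -8, -7, -6, -5, -1, 0, 1, 5, 6, 7, 8, 13}


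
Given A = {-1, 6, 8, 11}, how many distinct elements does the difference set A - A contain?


A - A = {a - a' : a, a' ∈ A}; |A| = 4.
Bounds: 2|A|-1 ≤ |A - A| ≤ |A|² - |A| + 1, i.e. 7 ≤ |A - A| ≤ 13.
Note: 0 ∈ A - A always (from a - a). The set is symmetric: if d ∈ A - A then -d ∈ A - A.
Enumerate nonzero differences d = a - a' with a > a' (then include -d):
Positive differences: {2, 3, 5, 7, 9, 12}
Full difference set: {0} ∪ (positive diffs) ∪ (negative diffs).
|A - A| = 1 + 2·6 = 13 (matches direct enumeration: 13).

|A - A| = 13


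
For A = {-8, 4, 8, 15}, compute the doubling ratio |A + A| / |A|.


|A| = 4.
Compute A + A by enumerating all 16 pairs.
A + A = {-16, -4, 0, 7, 8, 12, 16, 19, 23, 30}, so |A + A| = 10.
K = |A + A| / |A| = 10/4 = 5/2 ≈ 2.5000.
Reference: AP of size 4 gives K = 7/4 ≈ 1.7500; a fully generic set of size 4 gives K ≈ 2.5000.

|A| = 4, |A + A| = 10, K = 10/4 = 5/2.


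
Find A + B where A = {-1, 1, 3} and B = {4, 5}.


A + B = {a + b : a ∈ A, b ∈ B}.
Enumerate all |A|·|B| = 3·2 = 6 pairs (a, b) and collect distinct sums.
a = -1: -1+4=3, -1+5=4
a = 1: 1+4=5, 1+5=6
a = 3: 3+4=7, 3+5=8
Collecting distinct sums: A + B = {3, 4, 5, 6, 7, 8}
|A + B| = 6

A + B = {3, 4, 5, 6, 7, 8}


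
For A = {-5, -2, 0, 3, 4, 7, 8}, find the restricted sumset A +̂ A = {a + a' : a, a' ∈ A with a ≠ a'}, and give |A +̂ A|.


Restricted sumset: A +̂ A = {a + a' : a ∈ A, a' ∈ A, a ≠ a'}.
Equivalently, take A + A and drop any sum 2a that is achievable ONLY as a + a for a ∈ A (i.e. sums representable only with equal summands).
Enumerate pairs (a, a') with a < a' (symmetric, so each unordered pair gives one sum; this covers all a ≠ a'):
  -5 + -2 = -7
  -5 + 0 = -5
  -5 + 3 = -2
  -5 + 4 = -1
  -5 + 7 = 2
  -5 + 8 = 3
  -2 + 0 = -2
  -2 + 3 = 1
  -2 + 4 = 2
  -2 + 7 = 5
  -2 + 8 = 6
  0 + 3 = 3
  0 + 4 = 4
  0 + 7 = 7
  0 + 8 = 8
  3 + 4 = 7
  3 + 7 = 10
  3 + 8 = 11
  4 + 7 = 11
  4 + 8 = 12
  7 + 8 = 15
Collected distinct sums: {-7, -5, -2, -1, 1, 2, 3, 4, 5, 6, 7, 8, 10, 11, 12, 15}
|A +̂ A| = 16
(Reference bound: |A +̂ A| ≥ 2|A| - 3 for |A| ≥ 2, with |A| = 7 giving ≥ 11.)

|A +̂ A| = 16


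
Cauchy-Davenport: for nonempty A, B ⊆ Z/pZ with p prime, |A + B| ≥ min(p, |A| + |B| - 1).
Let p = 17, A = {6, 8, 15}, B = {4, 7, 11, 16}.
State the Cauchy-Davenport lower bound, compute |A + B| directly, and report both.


Cauchy-Davenport: |A + B| ≥ min(p, |A| + |B| - 1) for A, B nonempty in Z/pZ.
|A| = 3, |B| = 4, p = 17.
CD lower bound = min(17, 3 + 4 - 1) = min(17, 6) = 6.
Compute A + B mod 17 directly:
a = 6: 6+4=10, 6+7=13, 6+11=0, 6+16=5
a = 8: 8+4=12, 8+7=15, 8+11=2, 8+16=7
a = 15: 15+4=2, 15+7=5, 15+11=9, 15+16=14
A + B = {0, 2, 5, 7, 9, 10, 12, 13, 14, 15}, so |A + B| = 10.
Verify: 10 ≥ 6? Yes ✓.

CD lower bound = 6, actual |A + B| = 10.


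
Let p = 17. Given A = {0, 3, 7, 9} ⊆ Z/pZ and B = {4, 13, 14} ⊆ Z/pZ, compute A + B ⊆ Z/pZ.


Work in Z/17Z: reduce every sum a + b modulo 17.
Enumerate all 12 pairs:
a = 0: 0+4=4, 0+13=13, 0+14=14
a = 3: 3+4=7, 3+13=16, 3+14=0
a = 7: 7+4=11, 7+13=3, 7+14=4
a = 9: 9+4=13, 9+13=5, 9+14=6
Distinct residues collected: {0, 3, 4, 5, 6, 7, 11, 13, 14, 16}
|A + B| = 10 (out of 17 total residues).

A + B = {0, 3, 4, 5, 6, 7, 11, 13, 14, 16}


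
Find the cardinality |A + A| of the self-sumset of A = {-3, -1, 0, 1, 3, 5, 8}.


A + A = {a + a' : a, a' ∈ A}; |A| = 7.
General bounds: 2|A| - 1 ≤ |A + A| ≤ |A|(|A|+1)/2, i.e. 13 ≤ |A + A| ≤ 28.
Lower bound 2|A|-1 is attained iff A is an arithmetic progression.
Enumerate sums a + a' for a ≤ a' (symmetric, so this suffices):
a = -3: -3+-3=-6, -3+-1=-4, -3+0=-3, -3+1=-2, -3+3=0, -3+5=2, -3+8=5
a = -1: -1+-1=-2, -1+0=-1, -1+1=0, -1+3=2, -1+5=4, -1+8=7
a = 0: 0+0=0, 0+1=1, 0+3=3, 0+5=5, 0+8=8
a = 1: 1+1=2, 1+3=4, 1+5=6, 1+8=9
a = 3: 3+3=6, 3+5=8, 3+8=11
a = 5: 5+5=10, 5+8=13
a = 8: 8+8=16
Distinct sums: {-6, -4, -3, -2, -1, 0, 1, 2, 3, 4, 5, 6, 7, 8, 9, 10, 11, 13, 16}
|A + A| = 19

|A + A| = 19


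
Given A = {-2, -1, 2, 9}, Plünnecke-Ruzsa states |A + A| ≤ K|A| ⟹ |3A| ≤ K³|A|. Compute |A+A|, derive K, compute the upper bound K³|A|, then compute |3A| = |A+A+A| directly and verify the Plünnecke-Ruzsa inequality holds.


|A| = 4.
Step 1: Compute A + A by enumerating all 16 pairs.
A + A = {-4, -3, -2, 0, 1, 4, 7, 8, 11, 18}, so |A + A| = 10.
Step 2: Doubling constant K = |A + A|/|A| = 10/4 = 10/4 ≈ 2.5000.
Step 3: Plünnecke-Ruzsa gives |3A| ≤ K³·|A| = (2.5000)³ · 4 ≈ 62.5000.
Step 4: Compute 3A = A + A + A directly by enumerating all triples (a,b,c) ∈ A³; |3A| = 19.
Step 5: Check 19 ≤ 62.5000? Yes ✓.

K = 10/4, Plünnecke-Ruzsa bound K³|A| ≈ 62.5000, |3A| = 19, inequality holds.


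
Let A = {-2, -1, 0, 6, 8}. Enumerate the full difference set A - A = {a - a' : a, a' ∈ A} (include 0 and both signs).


A - A = {a - a' : a, a' ∈ A}.
Compute a - a' for each ordered pair (a, a'):
a = -2: -2--2=0, -2--1=-1, -2-0=-2, -2-6=-8, -2-8=-10
a = -1: -1--2=1, -1--1=0, -1-0=-1, -1-6=-7, -1-8=-9
a = 0: 0--2=2, 0--1=1, 0-0=0, 0-6=-6, 0-8=-8
a = 6: 6--2=8, 6--1=7, 6-0=6, 6-6=0, 6-8=-2
a = 8: 8--2=10, 8--1=9, 8-0=8, 8-6=2, 8-8=0
Collecting distinct values (and noting 0 appears from a-a):
A - A = {-10, -9, -8, -7, -6, -2, -1, 0, 1, 2, 6, 7, 8, 9, 10}
|A - A| = 15

A - A = {-10, -9, -8, -7, -6, -2, -1, 0, 1, 2, 6, 7, 8, 9, 10}


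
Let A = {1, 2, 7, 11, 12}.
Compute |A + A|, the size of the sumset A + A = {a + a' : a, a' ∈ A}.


A + A = {a + a' : a, a' ∈ A}; |A| = 5.
General bounds: 2|A| - 1 ≤ |A + A| ≤ |A|(|A|+1)/2, i.e. 9 ≤ |A + A| ≤ 15.
Lower bound 2|A|-1 is attained iff A is an arithmetic progression.
Enumerate sums a + a' for a ≤ a' (symmetric, so this suffices):
a = 1: 1+1=2, 1+2=3, 1+7=8, 1+11=12, 1+12=13
a = 2: 2+2=4, 2+7=9, 2+11=13, 2+12=14
a = 7: 7+7=14, 7+11=18, 7+12=19
a = 11: 11+11=22, 11+12=23
a = 12: 12+12=24
Distinct sums: {2, 3, 4, 8, 9, 12, 13, 14, 18, 19, 22, 23, 24}
|A + A| = 13

|A + A| = 13


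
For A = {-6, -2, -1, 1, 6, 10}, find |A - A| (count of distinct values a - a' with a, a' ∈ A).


A - A = {a - a' : a, a' ∈ A}; |A| = 6.
Bounds: 2|A|-1 ≤ |A - A| ≤ |A|² - |A| + 1, i.e. 11 ≤ |A - A| ≤ 31.
Note: 0 ∈ A - A always (from a - a). The set is symmetric: if d ∈ A - A then -d ∈ A - A.
Enumerate nonzero differences d = a - a' with a > a' (then include -d):
Positive differences: {1, 2, 3, 4, 5, 7, 8, 9, 11, 12, 16}
Full difference set: {0} ∪ (positive diffs) ∪ (negative diffs).
|A - A| = 1 + 2·11 = 23 (matches direct enumeration: 23).

|A - A| = 23


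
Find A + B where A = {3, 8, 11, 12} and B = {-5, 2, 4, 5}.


A + B = {a + b : a ∈ A, b ∈ B}.
Enumerate all |A|·|B| = 4·4 = 16 pairs (a, b) and collect distinct sums.
a = 3: 3+-5=-2, 3+2=5, 3+4=7, 3+5=8
a = 8: 8+-5=3, 8+2=10, 8+4=12, 8+5=13
a = 11: 11+-5=6, 11+2=13, 11+4=15, 11+5=16
a = 12: 12+-5=7, 12+2=14, 12+4=16, 12+5=17
Collecting distinct sums: A + B = {-2, 3, 5, 6, 7, 8, 10, 12, 13, 14, 15, 16, 17}
|A + B| = 13

A + B = {-2, 3, 5, 6, 7, 8, 10, 12, 13, 14, 15, 16, 17}


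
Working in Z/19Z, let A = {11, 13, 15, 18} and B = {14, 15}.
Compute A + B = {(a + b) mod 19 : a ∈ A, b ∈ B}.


Work in Z/19Z: reduce every sum a + b modulo 19.
Enumerate all 8 pairs:
a = 11: 11+14=6, 11+15=7
a = 13: 13+14=8, 13+15=9
a = 15: 15+14=10, 15+15=11
a = 18: 18+14=13, 18+15=14
Distinct residues collected: {6, 7, 8, 9, 10, 11, 13, 14}
|A + B| = 8 (out of 19 total residues).

A + B = {6, 7, 8, 9, 10, 11, 13, 14}


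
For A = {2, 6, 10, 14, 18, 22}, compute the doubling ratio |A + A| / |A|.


|A| = 6.
Compute A + A by enumerating all 36 pairs.
A + A = {4, 8, 12, 16, 20, 24, 28, 32, 36, 40, 44}, so |A + A| = 11.
K = |A + A| / |A| = 11/6 (already in lowest terms) ≈ 1.8333.
Reference: AP of size 6 gives K = 11/6 ≈ 1.8333; a fully generic set of size 6 gives K ≈ 3.5000.

|A| = 6, |A + A| = 11, K = 11/6.


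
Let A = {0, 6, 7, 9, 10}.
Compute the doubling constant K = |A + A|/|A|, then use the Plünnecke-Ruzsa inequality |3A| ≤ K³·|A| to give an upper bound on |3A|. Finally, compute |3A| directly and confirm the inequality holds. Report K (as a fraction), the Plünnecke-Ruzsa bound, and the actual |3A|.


|A| = 5.
Step 1: Compute A + A by enumerating all 25 pairs.
A + A = {0, 6, 7, 9, 10, 12, 13, 14, 15, 16, 17, 18, 19, 20}, so |A + A| = 14.
Step 2: Doubling constant K = |A + A|/|A| = 14/5 = 14/5 ≈ 2.8000.
Step 3: Plünnecke-Ruzsa gives |3A| ≤ K³·|A| = (2.8000)³ · 5 ≈ 109.7600.
Step 4: Compute 3A = A + A + A directly by enumerating all triples (a,b,c) ∈ A³; |3A| = 24.
Step 5: Check 24 ≤ 109.7600? Yes ✓.

K = 14/5, Plünnecke-Ruzsa bound K³|A| ≈ 109.7600, |3A| = 24, inequality holds.
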